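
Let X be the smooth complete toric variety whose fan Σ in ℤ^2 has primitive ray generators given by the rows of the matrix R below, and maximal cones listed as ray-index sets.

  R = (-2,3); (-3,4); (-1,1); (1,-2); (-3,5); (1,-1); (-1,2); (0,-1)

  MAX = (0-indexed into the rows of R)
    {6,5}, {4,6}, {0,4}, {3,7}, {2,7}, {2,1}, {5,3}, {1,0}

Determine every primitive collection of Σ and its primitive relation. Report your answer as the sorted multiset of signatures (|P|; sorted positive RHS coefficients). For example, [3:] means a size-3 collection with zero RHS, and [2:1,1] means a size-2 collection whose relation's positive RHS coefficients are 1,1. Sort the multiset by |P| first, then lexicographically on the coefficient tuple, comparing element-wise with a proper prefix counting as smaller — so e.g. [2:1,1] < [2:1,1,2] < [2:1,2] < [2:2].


Minimal non-faces — 20 found among 8 rays, 8 max cones:

  • {2,5}:  v_{2} + v_{5} = 0 — sig = [2:]
  • {3,6}:  v_{3} + v_{6} = 0 — sig = [2:]
  • {0,2}:  v_{0} + v_{2} = v_{1} — sig = [2:1]
  • {0,3}:  v_{0} + v_{3} = v_{2} — sig = [2:1]
  • {0,5}:  v_{0} + v_{5} = v_{6} — sig = [2:1]
  • {0,6}:  v_{0} + v_{6} = v_{4} — sig = [2:1]
  • {1,5}:  v_{1} + v_{5} = v_{0} — sig = [2:1]
  • {2,3}:  v_{2} + v_{3} = v_{7} — sig = [2:1]
  • {2,6}:  v_{2} + v_{6} = v_{0} — sig = [2:1]
  • {3,4}:  v_{3} + v_{4} = v_{0} — sig = [2:1]
  • {4,7}:  v_{4} + v_{7} = v_{1} — sig = [2:1]
  • {5,7}:  v_{5} + v_{7} = v_{3} — sig = [2:1]
  • {6,7}:  v_{6} + v_{7} = v_{2} — sig = [2:1]
  • {0,7}:  v_{0} + v_{7} = 2·v_{2} — sig = [2:2]
  • {1,3}:  v_{1} + v_{3} = 2·v_{2} — sig = [2:2]
  • {1,6}:  v_{1} + v_{6} = 2·v_{0} — sig = [2:2]
  • {2,4}:  v_{2} + v_{4} = 2·v_{0} — sig = [2:2]
  • {4,5}:  v_{4} + v_{5} = 2·v_{6} — sig = [2:2]
  • {1,4}:  v_{1} + v_{4} = 3·v_{0} — sig = [2:3]
  • {1,7}:  v_{1} + v_{7} = 3·v_{2} — sig = [2:3]

Hence PRS(X_Σ) =
    [2:]
    [2:]
    [2:1]
    [2:1]
    [2:1]
    [2:1]
    [2:1]
    [2:1]
    [2:1]
    [2:1]
    [2:1]
    [2:1]
    [2:1]
    [2:2]
    [2:2]
    [2:2]
    [2:2]
    [2:2]
    [2:3]
    [2:3]


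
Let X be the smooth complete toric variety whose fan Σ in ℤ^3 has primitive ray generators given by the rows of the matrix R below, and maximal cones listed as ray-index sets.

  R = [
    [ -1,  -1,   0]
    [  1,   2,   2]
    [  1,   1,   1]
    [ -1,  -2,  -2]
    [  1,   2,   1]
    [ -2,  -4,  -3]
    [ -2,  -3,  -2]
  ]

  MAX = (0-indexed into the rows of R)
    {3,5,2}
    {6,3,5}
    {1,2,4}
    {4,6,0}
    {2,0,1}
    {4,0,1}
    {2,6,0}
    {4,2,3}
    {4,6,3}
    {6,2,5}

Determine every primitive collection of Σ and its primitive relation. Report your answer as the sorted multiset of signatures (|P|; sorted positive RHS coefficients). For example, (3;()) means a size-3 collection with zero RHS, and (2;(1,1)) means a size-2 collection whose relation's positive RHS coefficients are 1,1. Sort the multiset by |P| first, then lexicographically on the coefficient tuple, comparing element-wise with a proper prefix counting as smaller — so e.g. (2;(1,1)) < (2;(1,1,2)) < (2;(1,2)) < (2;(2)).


9 collections generate NE(X_Σ); each relation:

  • {1,3}:  v_{1} + v_{3} = 0  ⇒ sig = (2;())
  • {0,3}:  v_{0} + v_{3} = v_{6}  ⇒ sig = (2;(1))
  • {1,6}:  v_{1} + v_{6} = v_{0}  ⇒ sig = (2;(1))
  • {4,5}:  v_{4} + v_{5} = v_{3}  ⇒ sig = (2;(1))
  • {1,5}:  v_{1} + v_{5} = v_{2} + v_{6}  ⇒ sig = (2;(1,1))
  • {0,5}:  v_{0} + v_{5} = v_{2} + 2·v_{6}  ⇒ sig = (2;(1,2))
  • {2,4,6}:  v_{2} + v_{4} + v_{6} = 0  ⇒ sig = (3;())
  • {0,2,4}:  v_{0} + v_{2} + v_{4} = v_{1}  ⇒ sig = (3;(1))
  • {2,3,6}:  v_{2} + v_{3} + v_{6} = v_{5}  ⇒ sig = (3;(1))

Sorted signature multiset PRS(X):
    |P|=2: 6 collections, coeffs (), (1), (1), (1), (1,1), (1,2)
    |P|=3: 3 collections, coeffs (), (1), (1)


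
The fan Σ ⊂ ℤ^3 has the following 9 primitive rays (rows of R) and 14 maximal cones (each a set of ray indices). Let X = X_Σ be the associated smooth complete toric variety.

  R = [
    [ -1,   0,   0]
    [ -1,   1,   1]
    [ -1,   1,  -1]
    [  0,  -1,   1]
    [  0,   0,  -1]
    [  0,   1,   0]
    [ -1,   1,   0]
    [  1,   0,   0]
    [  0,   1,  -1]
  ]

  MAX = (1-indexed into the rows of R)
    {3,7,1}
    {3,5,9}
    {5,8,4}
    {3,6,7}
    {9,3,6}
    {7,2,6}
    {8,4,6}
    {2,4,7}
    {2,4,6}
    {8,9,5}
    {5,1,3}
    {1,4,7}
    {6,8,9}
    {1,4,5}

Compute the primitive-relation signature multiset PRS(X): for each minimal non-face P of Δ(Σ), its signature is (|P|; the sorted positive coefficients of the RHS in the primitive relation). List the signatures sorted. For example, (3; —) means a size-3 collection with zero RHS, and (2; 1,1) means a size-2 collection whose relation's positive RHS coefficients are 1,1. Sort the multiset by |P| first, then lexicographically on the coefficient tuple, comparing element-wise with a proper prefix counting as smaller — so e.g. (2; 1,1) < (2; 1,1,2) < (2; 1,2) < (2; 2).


16 minimal non-faces of Δ(Σ) (on 9 rays):

  P={1,8}:  v_{1} + v_{8} = 0  ⇒ sig = (2; —)
  P={4,9}:  v_{4} + v_{9} = 0  ⇒ sig = (2; —)
  P={1,6}:  v_{1} + v_{6} = v_{7}  ⇒ sig = (2; 1)
  P={1,9}:  v_{1} + v_{9} = v_{3}  ⇒ sig = (2; 1)
  P={2,5}:  v_{2} + v_{5} = v_{7}  ⇒ sig = (2; 1)
  P={3,4}:  v_{3} + v_{4} = v_{1}  ⇒ sig = (2; 1)
  P={3,8}:  v_{3} + v_{8} = v_{9}  ⇒ sig = (2; 1)
  P={5,6}:  v_{5} + v_{6} = v_{9}  ⇒ sig = (2; 1)
  P={5,7}:  v_{5} + v_{7} = v_{3}  ⇒ sig = (2; 1)
  P={7,8}:  v_{7} + v_{8} = v_{6}  ⇒ sig = (2; 1)
  P={2,9}:  v_{2} + v_{9} = v_{6} + v_{7}  ⇒ sig = (2; 1,1)
  P={7,9}:  v_{7} + v_{9} = v_{3} + v_{6}  ⇒ sig = (2; 1,1)
  P={1,2}:  v_{1} + v_{2} = v_{4} + 2·v_{7}  ⇒ sig = (2; 1,2)
  P={2,8}:  v_{2} + v_{8} = v_{4} + 2·v_{6}  ⇒ sig = (2; 1,2)
  P={2,3}:  v_{2} + v_{3} = 2·v_{7}  ⇒ sig = (2; 2)
  P={4,6,7}:  v_{4} + v_{6} + v_{7} = v_{2}  ⇒ sig = (3; 1)

Hence PRS(X_Σ) =
{ (2; —) ×2,  (2; 1) ×8,  (2; 1,1) ×2,  (2; 1,2) ×2,  (2; 2),  (3; 1) }


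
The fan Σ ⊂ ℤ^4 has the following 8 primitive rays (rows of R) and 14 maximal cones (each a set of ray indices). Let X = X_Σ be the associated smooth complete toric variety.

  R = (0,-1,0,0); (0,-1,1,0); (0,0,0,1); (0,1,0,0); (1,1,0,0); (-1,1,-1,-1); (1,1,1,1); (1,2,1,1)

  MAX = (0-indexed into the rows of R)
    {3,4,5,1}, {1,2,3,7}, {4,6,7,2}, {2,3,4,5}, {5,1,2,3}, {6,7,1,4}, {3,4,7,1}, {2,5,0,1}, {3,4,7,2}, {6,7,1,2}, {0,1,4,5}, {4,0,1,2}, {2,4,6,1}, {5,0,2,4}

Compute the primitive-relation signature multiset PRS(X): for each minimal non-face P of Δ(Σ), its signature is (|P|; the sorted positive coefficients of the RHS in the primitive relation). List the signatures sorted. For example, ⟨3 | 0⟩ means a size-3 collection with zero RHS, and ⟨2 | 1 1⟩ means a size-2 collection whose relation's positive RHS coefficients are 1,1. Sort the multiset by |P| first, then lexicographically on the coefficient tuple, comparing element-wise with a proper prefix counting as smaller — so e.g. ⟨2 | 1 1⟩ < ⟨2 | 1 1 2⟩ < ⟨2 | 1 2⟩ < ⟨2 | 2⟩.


The 9 primitive collections of Σ (r=8, n=4):

  P = {0,3}:  v_{0} + v_{3} = 0  ⇒ sig = ⟨2 | 0⟩
  P = {0,7}:  v_{0} + v_{7} = v_{6}  ⇒ sig = ⟨2 | 1⟩
  P = {3,6}:  v_{3} + v_{6} = v_{7}  ⇒ sig = ⟨2 | 1⟩
  P = {0,6}:  v_{0} + v_{6} = v_{1} + v_{2} + v_{4}  ⇒ sig = ⟨2 | 1 1 1⟩
  P = {5,6}:  v_{5} + v_{6} = 2·v_{3}  ⇒ sig = ⟨2 | 2⟩
  P = {5,7}:  v_{5} + v_{7} = 3·v_{3}  ⇒ sig = ⟨2 | 3⟩
  P = {1,2,3,4}:  v_{1} + v_{2} + v_{3} + v_{4} = v_{6}  ⇒ sig = ⟨4 | 1⟩
  P = {1,2,4,5}:  v_{1} + v_{2} + v_{4} + v_{5} = v_{3}  ⇒ sig = ⟨4 | 1⟩
  P = {1,2,4,7}:  v_{1} + v_{2} + v_{4} + v_{7} = 2·v_{6}  ⇒ sig = ⟨4 | 2⟩

Signatures (|P|; sorted positive RHS coefficients), sorted:
{ ⟨2 | 0⟩,  ⟨2 | 1⟩ ×2,  ⟨2 | 1 1 1⟩,  ⟨2 | 2⟩,  ⟨2 | 3⟩,  ⟨4 | 1⟩ ×2,  ⟨4 | 2⟩ }


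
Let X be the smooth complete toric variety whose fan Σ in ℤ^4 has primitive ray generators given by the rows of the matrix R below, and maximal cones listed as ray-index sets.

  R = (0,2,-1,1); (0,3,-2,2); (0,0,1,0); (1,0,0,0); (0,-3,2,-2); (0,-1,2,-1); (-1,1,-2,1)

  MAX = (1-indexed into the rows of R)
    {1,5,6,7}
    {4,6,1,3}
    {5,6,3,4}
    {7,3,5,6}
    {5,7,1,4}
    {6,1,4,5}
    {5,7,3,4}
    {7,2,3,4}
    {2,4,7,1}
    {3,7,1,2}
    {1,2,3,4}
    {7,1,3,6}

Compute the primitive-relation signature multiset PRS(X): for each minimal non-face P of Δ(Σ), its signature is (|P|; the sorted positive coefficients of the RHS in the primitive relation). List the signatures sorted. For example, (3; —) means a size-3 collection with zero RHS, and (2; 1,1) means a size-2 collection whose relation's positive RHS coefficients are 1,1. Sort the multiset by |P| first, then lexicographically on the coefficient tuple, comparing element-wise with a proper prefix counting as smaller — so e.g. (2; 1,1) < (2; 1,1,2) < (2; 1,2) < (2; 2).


Σ has 5 primitive collections:

  {2,5}:  v_{2} + v_{5} = 0  ⇒ sig = (2; —)
  {2,6}:  v_{2} + v_{6} = v_{1} + v_{3}  ⇒ sig = (2; 1,1)
  {4,6,7}:  v_{4} + v_{6} + v_{7} = 0  ⇒ sig = (3; —)
  {1,3,5}:  v_{1} + v_{3} + v_{5} = v_{6}  ⇒ sig = (3; 1)
  {1,3,4,7}:  v_{1} + v_{3} + v_{4} + v_{7} = v_{2}  ⇒ sig = (4; 1)

Signatures (|P|; sorted positive RHS coefficients), sorted:
    (2; —)
    (2; 1,1)
    (3; —)
    (3; 1)
    (4; 1)


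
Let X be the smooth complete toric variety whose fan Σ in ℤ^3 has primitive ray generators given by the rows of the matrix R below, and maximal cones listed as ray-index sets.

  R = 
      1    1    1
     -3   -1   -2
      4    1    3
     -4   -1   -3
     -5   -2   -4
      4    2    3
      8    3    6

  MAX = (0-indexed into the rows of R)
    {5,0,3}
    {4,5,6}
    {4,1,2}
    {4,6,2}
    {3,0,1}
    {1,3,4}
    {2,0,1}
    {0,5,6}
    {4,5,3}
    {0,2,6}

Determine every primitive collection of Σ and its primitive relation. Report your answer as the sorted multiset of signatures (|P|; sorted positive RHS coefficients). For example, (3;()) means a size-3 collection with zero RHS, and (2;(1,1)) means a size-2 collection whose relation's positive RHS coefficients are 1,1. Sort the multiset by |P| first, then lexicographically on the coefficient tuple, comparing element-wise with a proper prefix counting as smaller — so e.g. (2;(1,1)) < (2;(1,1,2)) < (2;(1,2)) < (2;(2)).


6 collections generate NE(X_Σ); each relation:

  {2,3}:  v_{2} + v_{3} = 0 ; sig = (2;())
  {0,4}:  v_{0} + v_{4} = v_{3} ; sig = (2;(1))
  {1,5}:  v_{1} + v_{5} = v_{0} ; sig = (2;(1))
  {2,5}:  v_{2} + v_{5} = v_{6} ; sig = (2;(1))
  {3,6}:  v_{3} + v_{6} = v_{5} ; sig = (2;(1))
  {1,6}:  v_{1} + v_{6} = v_{0} + v_{2} ; sig = (2;(1,1))

Hence PRS(X_Σ) =
    (2;())
    (2;(1))
    (2;(1))
    (2;(1))
    (2;(1))
    (2;(1,1))


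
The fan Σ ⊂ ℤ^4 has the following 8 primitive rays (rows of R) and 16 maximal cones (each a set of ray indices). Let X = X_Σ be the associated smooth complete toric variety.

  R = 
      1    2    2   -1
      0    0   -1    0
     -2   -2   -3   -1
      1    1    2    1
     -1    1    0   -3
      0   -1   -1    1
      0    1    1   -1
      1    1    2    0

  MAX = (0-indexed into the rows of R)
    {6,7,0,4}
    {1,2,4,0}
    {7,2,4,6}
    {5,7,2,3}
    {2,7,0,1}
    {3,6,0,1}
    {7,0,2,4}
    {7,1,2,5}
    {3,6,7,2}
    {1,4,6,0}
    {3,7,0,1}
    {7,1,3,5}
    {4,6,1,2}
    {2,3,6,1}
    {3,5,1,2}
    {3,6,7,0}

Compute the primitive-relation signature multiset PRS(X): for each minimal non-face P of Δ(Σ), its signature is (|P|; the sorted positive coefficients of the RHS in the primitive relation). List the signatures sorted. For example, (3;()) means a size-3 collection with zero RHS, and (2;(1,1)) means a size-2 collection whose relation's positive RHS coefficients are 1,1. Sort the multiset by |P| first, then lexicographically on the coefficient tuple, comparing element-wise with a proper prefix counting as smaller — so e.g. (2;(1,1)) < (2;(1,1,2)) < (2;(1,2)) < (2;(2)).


9 collections generate NE(X_Σ); each relation:

  • {5,6}:  v_{5} + v_{6} = 0  ⇒ sig = (2;())
  • {0,5}:  v_{0} + v_{5} = v_{1} + v_{7}  ⇒ sig = (2;(1,1))
  • {4,5}:  v_{4} + v_{5} = v_{0} + v_{2}  ⇒ sig = (2;(1,1))
  • {3,4}:  v_{3} + v_{4} = 2·v_{6}  ⇒ sig = (2;(2))
  • {0,2,3}:  v_{0} + v_{2} + v_{3} = v_{6}  ⇒ sig = (3;(1))
  • {0,2,6}:  v_{0} + v_{2} + v_{6} = v_{4}  ⇒ sig = (3;(1))
  • {1,6,7}:  v_{1} + v_{6} + v_{7} = v_{0}  ⇒ sig = (3;(1))
  • {1,4,7}:  v_{1} + v_{4} + v_{7} = 2·v_{0} + v_{2}  ⇒ sig = (3;(1,2))
  • {1,2,3,7}:  v_{1} + v_{2} + v_{3} + v_{7} = 0  ⇒ sig = (4;())

Sorted signature multiset PRS(X):
    |P|=2: 4 collections, coeffs (), (1,1), (1,1), (2)
    |P|=3: 4 collections, coeffs (1), (1), (1), (1,2)
    |P|=4: 1 collection, coeffs ()


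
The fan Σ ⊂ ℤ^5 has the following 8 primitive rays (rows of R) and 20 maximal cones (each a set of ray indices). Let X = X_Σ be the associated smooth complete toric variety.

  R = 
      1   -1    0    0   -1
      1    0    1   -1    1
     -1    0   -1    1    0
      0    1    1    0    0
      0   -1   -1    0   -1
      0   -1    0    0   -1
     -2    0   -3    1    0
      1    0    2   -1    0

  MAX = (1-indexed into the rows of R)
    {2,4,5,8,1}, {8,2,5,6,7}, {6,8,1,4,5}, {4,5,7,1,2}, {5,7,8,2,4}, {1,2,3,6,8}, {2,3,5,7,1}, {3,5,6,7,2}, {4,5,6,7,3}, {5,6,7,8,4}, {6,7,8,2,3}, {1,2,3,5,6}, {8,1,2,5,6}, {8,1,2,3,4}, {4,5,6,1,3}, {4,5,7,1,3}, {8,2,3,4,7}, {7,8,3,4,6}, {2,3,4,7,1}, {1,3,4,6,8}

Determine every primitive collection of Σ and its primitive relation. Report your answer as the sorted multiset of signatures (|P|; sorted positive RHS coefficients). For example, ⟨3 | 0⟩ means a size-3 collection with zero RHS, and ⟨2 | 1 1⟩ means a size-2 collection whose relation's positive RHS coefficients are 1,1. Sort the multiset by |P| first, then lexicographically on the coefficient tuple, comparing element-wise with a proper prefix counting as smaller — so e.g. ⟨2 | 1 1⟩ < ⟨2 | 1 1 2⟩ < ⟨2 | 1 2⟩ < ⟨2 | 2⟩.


Δ(Σ) — 8 vertices, 5 min non-faces:

  P={1,7,8}:  v_{1} + v_{7} + v_{8} = v_{5} — sig = ⟨3 | 1⟩
  P={2,4,6}:  v_{2} + v_{4} + v_{6} = v_{8} — sig = ⟨3 | 1⟩
  P={3,5,8}:  v_{3} + v_{5} + v_{8} = v_{6} — sig = ⟨3 | 1⟩
  P={1,6,7}:  v_{1} + v_{6} + v_{7} = v_{3} + 2·v_{5} — sig = ⟨3 | 1 2⟩
  P={2,3,4,5}:  v_{2} + v_{3} + v_{4} + v_{5} = 0 — sig = ⟨4 | 0⟩

Sorted signature multiset PRS(X):
    |P|=3: 4 collections, coeffs (1), (1), (1), (1,2)
    |P|=4: 1 collection, coeffs ()


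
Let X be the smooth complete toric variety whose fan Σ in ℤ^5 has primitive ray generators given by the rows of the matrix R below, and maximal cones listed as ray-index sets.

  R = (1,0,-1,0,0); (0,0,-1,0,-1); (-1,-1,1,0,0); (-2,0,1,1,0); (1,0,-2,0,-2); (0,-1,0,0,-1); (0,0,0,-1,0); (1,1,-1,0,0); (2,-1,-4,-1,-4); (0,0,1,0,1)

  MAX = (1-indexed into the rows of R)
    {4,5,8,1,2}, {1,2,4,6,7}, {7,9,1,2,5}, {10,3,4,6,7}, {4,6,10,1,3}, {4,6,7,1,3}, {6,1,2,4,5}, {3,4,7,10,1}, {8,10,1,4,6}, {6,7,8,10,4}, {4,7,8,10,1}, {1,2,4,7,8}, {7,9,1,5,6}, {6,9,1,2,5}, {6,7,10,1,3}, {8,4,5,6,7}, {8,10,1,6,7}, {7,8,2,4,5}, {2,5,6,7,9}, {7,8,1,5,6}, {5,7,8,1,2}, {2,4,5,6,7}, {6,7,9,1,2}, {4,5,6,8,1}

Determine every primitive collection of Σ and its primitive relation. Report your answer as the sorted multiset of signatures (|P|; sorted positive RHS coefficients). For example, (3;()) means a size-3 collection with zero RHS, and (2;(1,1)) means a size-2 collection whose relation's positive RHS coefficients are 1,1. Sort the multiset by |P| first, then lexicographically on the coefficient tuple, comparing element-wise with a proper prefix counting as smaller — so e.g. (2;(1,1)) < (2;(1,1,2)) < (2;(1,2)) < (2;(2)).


Minimal non-faces — 14 found among 10 rays, 24 max cones:

  P = {2,10}:  v_{2} + v_{10} = 0 — sig = (2;())
  P = {3,8}:  v_{3} + v_{8} = 0 — sig = (2;())
  P = {3,5}:  v_{3} + v_{5} = v_{2} + v_{6} — sig = (2;(1,1))
  P = {5,10}:  v_{5} + v_{10} = v_{6} + v_{8} — sig = (2;(1,1))
  P = {2,3}:  v_{2} + v_{3} = v_{1} + v_{4} + v_{6} + v_{7} — sig = (2;(1,1,1,1))
  P = {9,10}:  v_{9} + v_{10} = v_{1} + v_{5} + v_{6} + v_{7} — sig = (2;(1,1,1,1))
  P = {8,9}:  v_{8} + v_{9} = v_{1} + 2·v_{5} + v_{7} — sig = (2;(1,1,2))
  P = {3,9}:  v_{3} + v_{9} = v_{1} + 2·v_{2} + 2·v_{6} + v_{7} — sig = (2;(1,1,2,2))
  P = {4,9}:  v_{4} + v_{9} = 3·v_{2} + v_{6} — sig = (2;(1,3))
  P = {2,6,8}:  v_{2} + v_{6} + v_{8} = v_{5} — sig = (3;(1))
  P = {1,4,5,7}:  v_{1} + v_{4} + v_{5} + v_{7} = 2·v_{2} — sig = (4;(2))
  P = {1,2,5,6,7}:  v_{1} + v_{2} + v_{5} + v_{6} + v_{7} = v_{9} — sig = (5;(1))
  P = {1,4,6,7,8}:  v_{1} + v_{4} + v_{6} + v_{7} + v_{8} = v_{2} — sig = (5;(1))
  P = {1,4,6,7,10}:  v_{1} + v_{4} + v_{6} + v_{7} + v_{10} = v_{3} — sig = (5;(1))

Hence PRS(X_Σ) =
[(2;()), (2;()), (2;(1,1)), (2;(1,1)), (2;(1,1,1,1)), (2;(1,1,1,1)), (2;(1,1,2)), (2;(1,1,2,2)), (2;(1,3)), (3;(1)), (4;(2)), (5;(1)), (5;(1)), (5;(1))]


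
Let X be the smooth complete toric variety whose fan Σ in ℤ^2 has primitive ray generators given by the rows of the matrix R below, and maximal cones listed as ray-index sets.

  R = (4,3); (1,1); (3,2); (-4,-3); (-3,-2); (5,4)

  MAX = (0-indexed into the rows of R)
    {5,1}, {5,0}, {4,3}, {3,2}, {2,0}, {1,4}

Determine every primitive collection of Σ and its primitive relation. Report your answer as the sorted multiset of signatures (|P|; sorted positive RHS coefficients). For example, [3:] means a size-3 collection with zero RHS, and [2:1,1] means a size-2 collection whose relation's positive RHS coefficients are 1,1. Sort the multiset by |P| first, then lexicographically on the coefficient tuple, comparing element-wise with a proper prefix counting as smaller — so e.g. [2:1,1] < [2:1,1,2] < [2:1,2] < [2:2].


The 9 primitive collections of Σ (r=6, n=2):

  P = {0,3}:  v_{0} + v_{3} = 0  ⇒ sig = [2:]
  P = {2,4}:  v_{2} + v_{4} = 0  ⇒ sig = [2:]
  P = {0,1}:  v_{0} + v_{1} = v_{5}  ⇒ sig = [2:1]
  P = {0,4}:  v_{0} + v_{4} = v_{1}  ⇒ sig = [2:1]
  P = {1,2}:  v_{1} + v_{2} = v_{0}  ⇒ sig = [2:1]
  P = {1,3}:  v_{1} + v_{3} = v_{4}  ⇒ sig = [2:1]
  P = {3,5}:  v_{3} + v_{5} = v_{1}  ⇒ sig = [2:1]
  P = {2,5}:  v_{2} + v_{5} = 2·v_{0}  ⇒ sig = [2:2]
  P = {4,5}:  v_{4} + v_{5} = 2·v_{1}  ⇒ sig = [2:2]

Hence PRS(X_Σ) =
[[2:], [2:], [2:1], [2:1], [2:1], [2:1], [2:1], [2:2], [2:2]]


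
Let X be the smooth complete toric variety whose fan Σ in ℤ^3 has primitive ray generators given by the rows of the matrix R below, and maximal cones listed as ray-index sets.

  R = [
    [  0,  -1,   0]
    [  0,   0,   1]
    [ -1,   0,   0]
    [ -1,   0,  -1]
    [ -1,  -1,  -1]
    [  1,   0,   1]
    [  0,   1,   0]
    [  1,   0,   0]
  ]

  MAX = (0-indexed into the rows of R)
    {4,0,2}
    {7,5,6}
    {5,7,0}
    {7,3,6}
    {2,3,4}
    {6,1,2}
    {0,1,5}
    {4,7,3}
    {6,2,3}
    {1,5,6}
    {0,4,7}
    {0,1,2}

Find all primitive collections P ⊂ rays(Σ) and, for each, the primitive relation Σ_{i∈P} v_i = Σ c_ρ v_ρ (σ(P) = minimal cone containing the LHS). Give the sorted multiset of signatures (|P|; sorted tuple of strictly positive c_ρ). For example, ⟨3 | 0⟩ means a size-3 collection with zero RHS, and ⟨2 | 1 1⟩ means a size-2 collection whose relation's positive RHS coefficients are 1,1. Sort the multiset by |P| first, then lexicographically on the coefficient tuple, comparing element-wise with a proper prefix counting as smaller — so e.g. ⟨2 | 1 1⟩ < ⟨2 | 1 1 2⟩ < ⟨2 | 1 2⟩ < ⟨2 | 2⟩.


Minimal non-faces — 10 found among 8 rays, 12 max cones:

  P={0,6}:  v_{0} + v_{6} = 0  ⟹  sig = ⟨2 | 0⟩
  P={2,7}:  v_{2} + v_{7} = 0  ⟹  sig = ⟨2 | 0⟩
  P={3,5}:  v_{3} + v_{5} = 0  ⟹  sig = ⟨2 | 0⟩
  P={0,3}:  v_{0} + v_{3} = v_{4}  ⟹  sig = ⟨2 | 1⟩
  P={1,3}:  v_{1} + v_{3} = v_{2}  ⟹  sig = ⟨2 | 1⟩
  P={1,7}:  v_{1} + v_{7} = v_{5}  ⟹  sig = ⟨2 | 1⟩
  P={2,5}:  v_{2} + v_{5} = v_{1}  ⟹  sig = ⟨2 | 1⟩
  P={4,5}:  v_{4} + v_{5} = v_{0}  ⟹  sig = ⟨2 | 1⟩
  P={4,6}:  v_{4} + v_{6} = v_{3}  ⟹  sig = ⟨2 | 1⟩
  P={1,4}:  v_{1} + v_{4} = v_{0} + v_{2}  ⟹  sig = ⟨2 | 1 1⟩

so the primitive-relation signature multiset is
[⟨2 | 0⟩, ⟨2 | 0⟩, ⟨2 | 0⟩, ⟨2 | 1⟩, ⟨2 | 1⟩, ⟨2 | 1⟩, ⟨2 | 1⟩, ⟨2 | 1⟩, ⟨2 | 1⟩, ⟨2 | 1 1⟩]


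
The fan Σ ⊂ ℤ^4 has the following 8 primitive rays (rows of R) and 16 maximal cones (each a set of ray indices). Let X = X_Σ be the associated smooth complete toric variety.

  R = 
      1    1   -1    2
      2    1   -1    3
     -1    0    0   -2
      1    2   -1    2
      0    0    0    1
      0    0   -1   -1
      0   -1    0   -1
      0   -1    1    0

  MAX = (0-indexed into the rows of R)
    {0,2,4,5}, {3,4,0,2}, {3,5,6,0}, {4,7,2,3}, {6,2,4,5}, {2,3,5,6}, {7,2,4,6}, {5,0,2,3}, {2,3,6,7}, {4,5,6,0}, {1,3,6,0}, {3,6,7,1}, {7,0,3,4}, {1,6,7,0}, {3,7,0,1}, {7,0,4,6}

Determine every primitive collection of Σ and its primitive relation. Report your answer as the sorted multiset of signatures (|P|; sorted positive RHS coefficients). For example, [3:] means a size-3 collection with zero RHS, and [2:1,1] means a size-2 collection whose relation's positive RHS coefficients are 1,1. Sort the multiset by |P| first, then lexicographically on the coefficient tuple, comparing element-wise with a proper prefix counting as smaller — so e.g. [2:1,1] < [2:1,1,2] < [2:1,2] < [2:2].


9 minimal non-faces of Δ(Σ) (on 8 rays):

  P={5,7}:  v_{5} + v_{7} = v_{6}  →  sig = [2:1]
  P={1,2}:  v_{1} + v_{2} = v_{3} + v_{6}  →  sig = [2:1,1]
  P={1,5}:  v_{1} + v_{5} = v_{0} + v_{3} + 2·v_{6}  →  sig = [2:1,1,2]
  P={1,4}:  v_{1} + v_{4} = 2·v_{0} + v_{7}  →  sig = [2:1,2]
  P={0,2,7}:  v_{0} + v_{2} + v_{7} = 0  →  sig = [3:]
  P={0,2,6}:  v_{0} + v_{2} + v_{6} = v_{5}  →  sig = [3:1]
  P={3,4,6}:  v_{3} + v_{4} + v_{6} = v_{0}  →  sig = [3:1]
  P={3,4,5}:  v_{3} + v_{4} + v_{5} = 2·v_{0} + v_{2}  →  sig = [3:1,2]
  P={0,3,6,7}:  v_{0} + v_{3} + v_{6} + v_{7} = v_{1}  →  sig = [4:1]

so the primitive-relation signature multiset is
[[2:1], [2:1,1], [2:1,1,2], [2:1,2], [3:], [3:1], [3:1], [3:1,2], [4:1]]


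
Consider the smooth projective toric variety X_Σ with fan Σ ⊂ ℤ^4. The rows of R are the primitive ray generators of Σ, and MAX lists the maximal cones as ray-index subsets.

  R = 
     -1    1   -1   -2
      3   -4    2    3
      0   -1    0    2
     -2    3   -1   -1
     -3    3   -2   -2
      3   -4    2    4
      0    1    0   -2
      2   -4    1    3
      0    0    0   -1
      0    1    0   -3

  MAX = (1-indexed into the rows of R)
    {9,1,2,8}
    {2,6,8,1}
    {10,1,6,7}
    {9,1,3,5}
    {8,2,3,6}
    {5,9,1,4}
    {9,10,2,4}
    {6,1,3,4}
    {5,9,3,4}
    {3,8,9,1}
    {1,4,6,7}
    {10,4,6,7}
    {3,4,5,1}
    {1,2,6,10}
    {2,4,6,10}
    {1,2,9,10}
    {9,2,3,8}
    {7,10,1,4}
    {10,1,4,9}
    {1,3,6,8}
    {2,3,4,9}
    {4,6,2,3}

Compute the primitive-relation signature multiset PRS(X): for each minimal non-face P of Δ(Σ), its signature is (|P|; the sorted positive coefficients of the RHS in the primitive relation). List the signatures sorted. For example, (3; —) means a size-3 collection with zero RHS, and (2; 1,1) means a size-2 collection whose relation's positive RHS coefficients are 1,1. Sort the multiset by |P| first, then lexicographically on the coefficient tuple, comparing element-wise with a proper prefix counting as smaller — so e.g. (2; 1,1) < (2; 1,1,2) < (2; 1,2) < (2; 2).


Σ has 17 primitive collections:

  P = {3,7}:  v_{3} + v_{7} = 0 — sig = (2; —)
  P = {3,10}:  v_{3} + v_{10} = v_{9} — sig = (2; 1)
  P = {4,8}:  v_{4} + v_{8} = v_{3} — sig = (2; 1)
  P = {5,6}:  v_{5} + v_{6} = v_{3} — sig = (2; 1)
  P = {6,9}:  v_{6} + v_{9} = v_{2} — sig = (2; 1)
  P = {7,9}:  v_{7} + v_{9} = v_{10} — sig = (2; 1)
  P = {2,5}:  v_{2} + v_{5} = v_{3} + v_{9} — sig = (2; 1,1)
  P = {2,7}:  v_{2} + v_{7} = v_{6} + v_{10} — sig = (2; 1,1)
  P = {7,8}:  v_{7} + v_{8} = v_{1} + v_{2} — sig = (2; 1,1)
  P = {5,7}:  v_{5} + v_{7} = v_{1} + v_{4} + v_{9} — sig = (2; 1,1,1)
  P = {8,10}:  v_{8} + v_{10} = v_{1} + v_{2} + v_{9} — sig = (2; 1,1,1)
  P = {5,8}:  v_{5} + v_{8} = v_{1} + 2·v_{3} + v_{9} — sig = (2; 1,1,2)
  P = {5,10}:  v_{5} + v_{10} = v_{1} + v_{4} + 2·v_{9} — sig = (2; 1,1,2)
  P = {1,2,4}:  v_{1} + v_{2} + v_{4} = 0 — sig = (3; —)
  P = {1,2,3}:  v_{1} + v_{2} + v_{3} = v_{8} — sig = (3; 1)
  P = {1,3,4,9}:  v_{1} + v_{3} + v_{4} + v_{9} = v_{5} — sig = (4; 1)
  P = {1,4,6,10}:  v_{1} + v_{4} + v_{6} + v_{10} = v_{7} — sig = (4; 1)

Signatures (|P|; sorted positive RHS coefficients), sorted:
    (2; —)
    (2; 1)
    (2; 1)
    (2; 1)
    (2; 1)
    (2; 1)
    (2; 1,1)
    (2; 1,1)
    (2; 1,1)
    (2; 1,1,1)
    (2; 1,1,1)
    (2; 1,1,2)
    (2; 1,1,2)
    (3; —)
    (3; 1)
    (4; 1)
    (4; 1)


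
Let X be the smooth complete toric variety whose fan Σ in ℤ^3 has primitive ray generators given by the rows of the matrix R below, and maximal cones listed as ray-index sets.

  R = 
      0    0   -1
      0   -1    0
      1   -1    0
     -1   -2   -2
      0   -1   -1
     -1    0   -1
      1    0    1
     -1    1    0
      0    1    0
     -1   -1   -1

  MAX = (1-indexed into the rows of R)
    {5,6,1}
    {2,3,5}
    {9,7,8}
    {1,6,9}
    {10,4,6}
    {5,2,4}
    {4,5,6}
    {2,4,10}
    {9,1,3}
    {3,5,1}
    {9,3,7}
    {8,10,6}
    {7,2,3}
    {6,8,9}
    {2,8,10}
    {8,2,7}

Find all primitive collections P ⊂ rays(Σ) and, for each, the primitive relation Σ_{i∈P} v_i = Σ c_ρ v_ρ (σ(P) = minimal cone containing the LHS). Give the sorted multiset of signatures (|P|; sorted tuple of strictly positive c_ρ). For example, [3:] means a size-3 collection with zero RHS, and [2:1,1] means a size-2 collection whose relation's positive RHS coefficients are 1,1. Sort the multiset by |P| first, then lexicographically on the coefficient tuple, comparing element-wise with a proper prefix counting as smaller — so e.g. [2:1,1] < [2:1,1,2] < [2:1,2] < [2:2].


|primitive collections| = 21. Relations:

  • {2,9}:  v_{2} + v_{9} = 0 — sig = [2:]
  • {3,8}:  v_{3} + v_{8} = 0 — sig = [2:]
  • {6,7}:  v_{6} + v_{7} = 0 — sig = [2:]
  • {1,2}:  v_{1} + v_{2} = v_{5} — sig = [2:1]
  • {2,6}:  v_{2} + v_{6} = v_{10} — sig = [2:1]
  • {3,6}:  v_{3} + v_{6} = v_{5} — sig = [2:1]
  • {5,7}:  v_{5} + v_{7} = v_{3} — sig = [2:1]
  • {5,8}:  v_{5} + v_{8} = v_{6} — sig = [2:1]
  • {5,9}:  v_{5} + v_{9} = v_{1} — sig = [2:1]
  • {5,10}:  v_{5} + v_{10} = v_{4} — sig = [2:1]
  • {7,10}:  v_{7} + v_{10} = v_{2} — sig = [2:1]
  • {9,10}:  v_{9} + v_{10} = v_{6} — sig = [2:1]
  • {1,7}:  v_{1} + v_{7} = v_{3} + v_{9} — sig = [2:1,1]
  • {1,8}:  v_{1} + v_{8} = v_{6} + v_{9} — sig = [2:1,1]
  • {1,10}:  v_{1} + v_{10} = v_{5} + v_{6} — sig = [2:1,1]
  • {3,10}:  v_{3} + v_{10} = v_{2} + v_{5} — sig = [2:1,1]
  • {4,7}:  v_{4} + v_{7} = v_{2} + v_{5} — sig = [2:1,1]
  • {4,8}:  v_{4} + v_{8} = v_{6} + v_{10} — sig = [2:1,1]
  • {4,9}:  v_{4} + v_{9} = v_{5} + v_{6} — sig = [2:1,1]
  • {1,4}:  v_{1} + v_{4} = 2·v_{5} + v_{6} — sig = [2:1,2]
  • {3,4}:  v_{3} + v_{4} = v_{2} + 2·v_{5} — sig = [2:1,2]

Signatures (|P|; sorted positive RHS coefficients), sorted:
{ [2:] ×3,  [2:1] ×9,  [2:1,1] ×7,  [2:1,2] ×2 }


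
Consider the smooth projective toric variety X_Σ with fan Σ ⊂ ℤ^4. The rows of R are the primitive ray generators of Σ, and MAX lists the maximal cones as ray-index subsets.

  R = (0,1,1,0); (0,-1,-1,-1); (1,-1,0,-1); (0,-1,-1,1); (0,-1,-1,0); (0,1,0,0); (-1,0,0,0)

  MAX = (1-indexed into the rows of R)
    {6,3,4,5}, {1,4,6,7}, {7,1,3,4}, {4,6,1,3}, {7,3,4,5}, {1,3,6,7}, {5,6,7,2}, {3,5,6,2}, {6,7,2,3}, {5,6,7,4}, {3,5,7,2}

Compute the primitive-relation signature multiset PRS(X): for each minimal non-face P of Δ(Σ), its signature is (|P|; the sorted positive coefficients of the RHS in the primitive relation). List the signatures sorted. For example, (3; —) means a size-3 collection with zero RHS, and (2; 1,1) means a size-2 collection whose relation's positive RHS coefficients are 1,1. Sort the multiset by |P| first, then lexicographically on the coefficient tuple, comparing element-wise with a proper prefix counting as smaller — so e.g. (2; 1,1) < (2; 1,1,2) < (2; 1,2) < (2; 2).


Minimal non-faces — 5 found among 7 rays, 11 max cones:

  P = {1,5}:  v_{1} + v_{5} = 0 ; sig = (2; —)
  P = {1,2}:  v_{1} + v_{2} = v_{3} + v_{6} + v_{7} ; sig = (2; 1,1,1)
  P = {2,4}:  v_{2} + v_{4} = 2·v_{5} ; sig = (2; 2)
  P = {3,4,6,7}:  v_{3} + v_{4} + v_{6} + v_{7} = v_{5} ; sig = (4; 1)
  P = {3,5,6,7}:  v_{3} + v_{5} + v_{6} + v_{7} = v_{2} ; sig = (4; 1)

Signatures (|P|; sorted positive RHS coefficients), sorted:
[(2; —), (2; 1,1,1), (2; 2), (4; 1), (4; 1)]


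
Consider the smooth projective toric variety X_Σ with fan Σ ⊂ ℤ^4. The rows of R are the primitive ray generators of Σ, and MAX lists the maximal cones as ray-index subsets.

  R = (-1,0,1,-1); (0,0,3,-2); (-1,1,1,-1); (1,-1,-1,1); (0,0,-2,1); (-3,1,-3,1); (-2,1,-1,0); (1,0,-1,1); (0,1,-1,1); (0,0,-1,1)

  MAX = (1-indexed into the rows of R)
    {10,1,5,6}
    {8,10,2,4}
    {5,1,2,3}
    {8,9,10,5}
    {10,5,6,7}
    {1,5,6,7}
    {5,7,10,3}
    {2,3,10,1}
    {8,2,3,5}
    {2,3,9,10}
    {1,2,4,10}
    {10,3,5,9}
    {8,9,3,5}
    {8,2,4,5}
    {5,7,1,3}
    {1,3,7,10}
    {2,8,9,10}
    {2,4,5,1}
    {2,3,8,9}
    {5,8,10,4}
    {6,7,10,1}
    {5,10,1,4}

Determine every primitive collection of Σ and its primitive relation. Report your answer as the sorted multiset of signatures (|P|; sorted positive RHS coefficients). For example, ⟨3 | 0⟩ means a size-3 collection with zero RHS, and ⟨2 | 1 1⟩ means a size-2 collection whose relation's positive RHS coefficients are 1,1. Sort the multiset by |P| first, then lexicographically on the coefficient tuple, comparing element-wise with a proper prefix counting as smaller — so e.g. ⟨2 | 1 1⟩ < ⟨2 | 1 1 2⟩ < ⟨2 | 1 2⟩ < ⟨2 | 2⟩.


18 minimal non-faces of Δ(Σ) (on 10 rays):

  P={1,8}:  v_{1} + v_{8} = 0  →  sig = ⟨2 | 0⟩
  P={3,4}:  v_{3} + v_{4} = 0  →  sig = ⟨2 | 0⟩
  P={1,9}:  v_{1} + v_{9} = v_{3} + v_{10}  →  sig = ⟨2 | 1 1⟩
  P={2,6}:  v_{2} + v_{6} = v_{1} + v_{7}  →  sig = ⟨2 | 1 1⟩
  P={2,7}:  v_{2} + v_{7} = v_{1} + v_{3}  →  sig = ⟨2 | 1 1⟩
  P={4,9}:  v_{4} + v_{9} = v_{8} + v_{10}  →  sig = ⟨2 | 1 1⟩
  P={4,7}:  v_{4} + v_{7} = v_{1} + v_{5} + v_{10}  →  sig = ⟨2 | 1 1 1⟩
  P={6,8}:  v_{6} + v_{8} = v_{5} + v_{7} + v_{10}  →  sig = ⟨2 | 1 1 1⟩
  P={7,8}:  v_{7} + v_{8} = v_{3} + v_{5} + v_{10}  →  sig = ⟨2 | 1 1 1⟩
  P={6,9}:  v_{6} + v_{9} = v_{3} + v_{5} + v_{7} + 2·v_{10}  →  sig = ⟨2 | 1 1 1 2⟩
  P={7,9}:  v_{7} + v_{9} = 2·v_{3} + v_{5} + 2·v_{10}  →  sig = ⟨2 | 1 2 2⟩
  P={3,6}:  v_{3} + v_{6} = 2·v_{7}  →  sig = ⟨2 | 2⟩
  P={4,6}:  v_{4} + v_{6} = 2·v_{1} + 2·v_{5} + 2·v_{10}  →  sig = ⟨2 | 2 2 2⟩
  P={2,5,10}:  v_{2} + v_{5} + v_{10} = 0  →  sig = ⟨3 | 0⟩
  P={3,8,10}:  v_{3} + v_{8} + v_{10} = v_{9}  →  sig = ⟨3 | 1⟩
  P={2,5,9}:  v_{2} + v_{5} + v_{9} = v_{3} + v_{8}  →  sig = ⟨3 | 1 1⟩
  P={1,3,5,10}:  v_{1} + v_{3} + v_{5} + v_{10} = v_{7}  →  sig = ⟨4 | 1⟩
  P={1,5,7,10}:  v_{1} + v_{5} + v_{7} + v_{10} = v_{6}  →  sig = ⟨4 | 1⟩

so the primitive-relation signature multiset is
    |P|=2: 13 collections, coeffs (), (), (1,1), (1,1), (1,1), (1,1), (1,1,1), (1,1,1), (1,1,1), (1,1,1,2), (1,2,2), (2), (2,2,2)
    |P|=3: 3 collections, coeffs (), (1), (1,1)
    |P|=4: 2 collections, coeffs (1), (1)


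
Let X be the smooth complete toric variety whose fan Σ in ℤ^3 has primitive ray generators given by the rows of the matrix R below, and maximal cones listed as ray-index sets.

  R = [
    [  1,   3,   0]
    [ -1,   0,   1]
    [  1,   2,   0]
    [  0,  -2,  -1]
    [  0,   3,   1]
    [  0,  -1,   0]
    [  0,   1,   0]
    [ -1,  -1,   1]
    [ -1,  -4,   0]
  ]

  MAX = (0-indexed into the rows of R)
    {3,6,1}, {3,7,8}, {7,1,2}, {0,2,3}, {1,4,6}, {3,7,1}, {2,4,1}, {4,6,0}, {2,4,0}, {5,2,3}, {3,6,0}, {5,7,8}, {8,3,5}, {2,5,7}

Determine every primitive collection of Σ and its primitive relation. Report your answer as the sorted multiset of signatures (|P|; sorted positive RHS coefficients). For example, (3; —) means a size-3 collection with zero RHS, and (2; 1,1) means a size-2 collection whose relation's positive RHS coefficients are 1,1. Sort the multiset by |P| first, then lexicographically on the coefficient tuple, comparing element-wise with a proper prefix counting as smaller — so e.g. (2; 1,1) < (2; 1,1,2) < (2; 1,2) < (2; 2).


The 18 primitive collections of Σ (r=9, n=3):

  P={5,6}:  v_{5} + v_{6} = 0  →  sig = (2; —)
  P={0,1}:  v_{0} + v_{1} = v_{4}  →  sig = (2; 1)
  P={0,5}:  v_{0} + v_{5} = v_{2}  →  sig = (2; 1)
  P={0,8}:  v_{0} + v_{8} = v_{5}  →  sig = (2; 1)
  P={1,5}:  v_{1} + v_{5} = v_{7}  →  sig = (2; 1)
  P={2,6}:  v_{2} + v_{6} = v_{0}  →  sig = (2; 1)
  P={3,4}:  v_{3} + v_{4} = v_{6}  →  sig = (2; 1)
  P={4,8}:  v_{4} + v_{8} = v_{7}  →  sig = (2; 1)
  P={6,7}:  v_{6} + v_{7} = v_{1}  →  sig = (2; 1)
  P={0,7}:  v_{0} + v_{7} = v_{1} + v_{2}  →  sig = (2; 1,1)
  P={4,5}:  v_{4} + v_{5} = v_{1} + v_{2}  →  sig = (2; 1,1)
  P={6,8}:  v_{6} + v_{8} = v_{3} + v_{7}  →  sig = (2; 1,1)
  P={1,8}:  v_{1} + v_{8} = v_{3} + 2·v_{7}  →  sig = (2; 1,2)
  P={4,7}:  v_{4} + v_{7} = 2·v_{1} + v_{2}  →  sig = (2; 1,2)
  P={2,8}:  v_{2} + v_{8} = 2·v_{5}  →  sig = (2; 2)
  P={1,2,3}:  v_{1} + v_{2} + v_{3} = 0  →  sig = (3; —)
  P={2,3,7}:  v_{2} + v_{3} + v_{7} = v_{5}  →  sig = (3; 1)
  P={3,5,7}:  v_{3} + v_{5} + v_{7} = v_{8}  →  sig = (3; 1)

so the primitive-relation signature multiset is
    (2; —)
    (2; 1)
    (2; 1)
    (2; 1)
    (2; 1)
    (2; 1)
    (2; 1)
    (2; 1)
    (2; 1)
    (2; 1,1)
    (2; 1,1)
    (2; 1,1)
    (2; 1,2)
    (2; 1,2)
    (2; 2)
    (3; —)
    (3; 1)
    (3; 1)


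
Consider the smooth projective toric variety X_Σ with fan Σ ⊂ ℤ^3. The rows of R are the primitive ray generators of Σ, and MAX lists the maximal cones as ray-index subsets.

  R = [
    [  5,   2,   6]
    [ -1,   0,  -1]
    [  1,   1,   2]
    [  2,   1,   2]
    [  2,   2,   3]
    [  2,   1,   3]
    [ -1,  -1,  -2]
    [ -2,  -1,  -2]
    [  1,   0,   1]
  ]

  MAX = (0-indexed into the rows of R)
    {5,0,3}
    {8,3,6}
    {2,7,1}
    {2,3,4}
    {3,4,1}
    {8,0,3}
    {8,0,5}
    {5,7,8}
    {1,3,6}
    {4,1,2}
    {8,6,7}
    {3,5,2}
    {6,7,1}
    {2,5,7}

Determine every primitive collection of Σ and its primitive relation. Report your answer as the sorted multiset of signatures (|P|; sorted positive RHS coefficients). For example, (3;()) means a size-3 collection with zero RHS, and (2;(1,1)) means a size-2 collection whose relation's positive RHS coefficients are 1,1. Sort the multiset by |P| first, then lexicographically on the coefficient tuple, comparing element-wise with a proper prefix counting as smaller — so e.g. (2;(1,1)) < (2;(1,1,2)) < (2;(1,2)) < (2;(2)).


Σ has 17 primitive collections:

  P={1,8}:  v_{1} + v_{8} = 0 ; sig = (2;())
  P={2,6}:  v_{2} + v_{6} = 0 ; sig = (2;())
  P={3,7}:  v_{3} + v_{7} = 0 ; sig = (2;())
  P={1,5}:  v_{1} + v_{5} = v_{2} ; sig = (2;(1))
  P={2,8}:  v_{2} + v_{8} = v_{5} ; sig = (2;(1))
  P={5,6}:  v_{5} + v_{6} = v_{8} ; sig = (2;(1))
  P={0,1}:  v_{0} + v_{1} = v_{3} + v_{5} ; sig = (2;(1,1))
  P={0,7}:  v_{0} + v_{7} = v_{5} + v_{8} ; sig = (2;(1,1))
  P={4,6}:  v_{4} + v_{6} = v_{1} + v_{3} ; sig = (2;(1,1))
  P={4,7}:  v_{4} + v_{7} = v_{1} + v_{2} ; sig = (2;(1,1))
  P={4,8}:  v_{4} + v_{8} = v_{2} + v_{3} ; sig = (2;(1,1))
  P={0,4}:  v_{0} + v_{4} = v_{2} + 2·v_{3} + v_{5} ; sig = (2;(1,1,2))
  P={0,2}:  v_{0} + v_{2} = v_{3} + 2·v_{5} ; sig = (2;(1,2))
  P={0,6}:  v_{0} + v_{6} = v_{3} + 2·v_{8} ; sig = (2;(1,2))
  P={4,5}:  v_{4} + v_{5} = 2·v_{2} + v_{3} ; sig = (2;(1,2))
  P={1,2,3}:  v_{1} + v_{2} + v_{3} = v_{4} ; sig = (3;(1))
  P={3,5,8}:  v_{3} + v_{5} + v_{8} = v_{0} ; sig = (3;(1))

Signatures (|P|; sorted positive RHS coefficients), sorted:
{ (2;()) ×3,  (2;(1)) ×3,  (2;(1,1)) ×5,  (2;(1,1,2)),  (2;(1,2)) ×3,  (3;(1)) ×2 }


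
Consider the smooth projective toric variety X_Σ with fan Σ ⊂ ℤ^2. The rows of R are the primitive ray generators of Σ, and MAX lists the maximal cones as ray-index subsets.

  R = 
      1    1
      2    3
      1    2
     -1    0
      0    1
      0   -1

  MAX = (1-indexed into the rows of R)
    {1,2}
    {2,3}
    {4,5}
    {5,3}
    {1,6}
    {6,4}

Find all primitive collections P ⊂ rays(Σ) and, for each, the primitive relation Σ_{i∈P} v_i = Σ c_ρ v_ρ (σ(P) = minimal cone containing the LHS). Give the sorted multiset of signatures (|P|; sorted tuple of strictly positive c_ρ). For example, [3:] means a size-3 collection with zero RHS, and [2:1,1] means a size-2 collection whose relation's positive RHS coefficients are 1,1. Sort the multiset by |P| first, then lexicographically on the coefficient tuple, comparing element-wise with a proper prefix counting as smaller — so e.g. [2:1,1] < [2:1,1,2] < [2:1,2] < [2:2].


|primitive collections| = 9. Relations:

  {5,6}:  v_{5} + v_{6} = 0 — sig = [2:]
  {1,3}:  v_{1} + v_{3} = v_{2} — sig = [2:1]
  {1,4}:  v_{1} + v_{4} = v_{5} — sig = [2:1]
  {1,5}:  v_{1} + v_{5} = v_{3} — sig = [2:1]
  {3,6}:  v_{3} + v_{6} = v_{1} — sig = [2:1]
  {2,4}:  v_{2} + v_{4} = v_{3} + v_{5} — sig = [2:1,1]
  {2,5}:  v_{2} + v_{5} = 2·v_{3} — sig = [2:2]
  {2,6}:  v_{2} + v_{6} = 2·v_{1} — sig = [2:2]
  {3,4}:  v_{3} + v_{4} = 2·v_{5} — sig = [2:2]

Hence PRS(X_Σ) =
    [2:]
    [2:1]
    [2:1]
    [2:1]
    [2:1]
    [2:1,1]
    [2:2]
    [2:2]
    [2:2]


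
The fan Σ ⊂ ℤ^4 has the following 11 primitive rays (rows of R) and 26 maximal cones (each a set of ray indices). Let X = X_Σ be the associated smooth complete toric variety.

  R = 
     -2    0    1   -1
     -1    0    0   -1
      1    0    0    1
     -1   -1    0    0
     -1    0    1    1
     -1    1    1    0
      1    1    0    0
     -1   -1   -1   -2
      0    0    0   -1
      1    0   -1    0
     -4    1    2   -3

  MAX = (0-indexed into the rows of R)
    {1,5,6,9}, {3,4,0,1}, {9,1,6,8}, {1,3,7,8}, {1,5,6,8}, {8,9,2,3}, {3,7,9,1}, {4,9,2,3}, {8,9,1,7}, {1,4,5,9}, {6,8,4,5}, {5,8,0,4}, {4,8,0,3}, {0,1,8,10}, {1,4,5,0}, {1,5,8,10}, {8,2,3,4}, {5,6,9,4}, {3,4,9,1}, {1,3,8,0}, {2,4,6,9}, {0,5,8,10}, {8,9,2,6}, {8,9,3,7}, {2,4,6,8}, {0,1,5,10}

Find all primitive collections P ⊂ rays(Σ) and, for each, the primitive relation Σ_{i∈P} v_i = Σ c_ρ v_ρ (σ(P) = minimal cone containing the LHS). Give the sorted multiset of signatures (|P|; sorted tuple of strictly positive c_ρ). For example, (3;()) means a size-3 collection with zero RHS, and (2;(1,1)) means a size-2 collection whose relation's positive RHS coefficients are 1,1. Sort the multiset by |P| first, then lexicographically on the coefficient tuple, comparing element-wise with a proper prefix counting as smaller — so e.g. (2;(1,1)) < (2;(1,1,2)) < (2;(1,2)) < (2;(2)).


24 collections generate NE(X_Σ); each relation:

  P = {1,2}:  v_{1} + v_{2} = 0  ⟹  sig = (2;())
  P = {3,6}:  v_{3} + v_{6} = 0  ⟹  sig = (2;())
  P = {0,9}:  v_{0} + v_{9} = v_{1}  ⟹  sig = (2;(1))
  P = {0,2}:  v_{0} + v_{2} = v_{4} + v_{8}  ⟹  sig = (2;(1,1))
  P = {0,6}:  v_{0} + v_{6} = v_{5} + v_{8}  ⟹  sig = (2;(1,1))
  P = {2,5}:  v_{2} + v_{5} = v_{4} + v_{6}  ⟹  sig = (2;(1,1))
  P = {3,5}:  v_{3} + v_{5} = v_{1} + v_{4}  ⟹  sig = (2;(1,1))
  P = {4,7}:  v_{4} + v_{7} = v_{1} + v_{3}  ⟹  sig = (2;(1,1))
  P = {2,7}:  v_{2} + v_{7} = v_{3} + v_{8} + v_{9}  ⟹  sig = (2;(1,1,1))
  P = {2,10}:  v_{2} + v_{10} = v_{0} + v_{5} + v_{8}  ⟹  sig = (2;(1,1,1))
  P = {6,7}:  v_{6} + v_{7} = v_{1} + v_{8} + v_{9}  ⟹  sig = (2;(1,1,1))
  P = {0,7}:  v_{0} + v_{7} = 2·v_{1} + v_{3} + v_{8}  ⟹  sig = (2;(1,1,2))
  P = {9,10}:  v_{9} + v_{10} = 2·v_{1} + v_{5} + v_{8}  ⟹  sig = (2;(1,1,2))
  P = {7,10}:  v_{7} + v_{10} = v_{0} + 3·v_{1} + v_{8}  ⟹  sig = (2;(1,1,3))
  P = {3,10}:  v_{3} + v_{10} = 2·v_{0} + v_{1}  ⟹  sig = (2;(1,2))
  P = {4,10}:  v_{4} + v_{10} = 2·v_{0} + v_{5}  ⟹  sig = (2;(1,2))
  P = {6,10}:  v_{6} + v_{10} = v_{1} + 2·v_{5} + 2·v_{8}  ⟹  sig = (2;(1,2,2))
  P = {5,7}:  v_{5} + v_{7} = 2·v_{1}  ⟹  sig = (2;(2))
  P = {4,8,9}:  v_{4} + v_{8} + v_{9} = 0  ⟹  sig = (3;())
  P = {1,4,6}:  v_{1} + v_{4} + v_{6} = v_{5}  ⟹  sig = (3;(1))
  P = {1,4,8}:  v_{1} + v_{4} + v_{8} = v_{0}  ⟹  sig = (3;(1))
  P = {5,8,9}:  v_{5} + v_{8} + v_{9} = v_{1} + v_{6}  ⟹  sig = (3;(1,1))
  P = {0,1,5,8}:  v_{0} + v_{1} + v_{5} + v_{8} = v_{10}  ⟹  sig = (4;(1))
  P = {1,3,8,9}:  v_{1} + v_{3} + v_{8} + v_{9} = v_{7}  ⟹  sig = (4;(1))

so the primitive-relation signature multiset is
[(2;()), (2;()), (2;(1)), (2;(1,1)), (2;(1,1)), (2;(1,1)), (2;(1,1)), (2;(1,1)), (2;(1,1,1)), (2;(1,1,1)), (2;(1,1,1)), (2;(1,1,2)), (2;(1,1,2)), (2;(1,1,3)), (2;(1,2)), (2;(1,2)), (2;(1,2,2)), (2;(2)), (3;()), (3;(1)), (3;(1)), (3;(1,1)), (4;(1)), (4;(1))]
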